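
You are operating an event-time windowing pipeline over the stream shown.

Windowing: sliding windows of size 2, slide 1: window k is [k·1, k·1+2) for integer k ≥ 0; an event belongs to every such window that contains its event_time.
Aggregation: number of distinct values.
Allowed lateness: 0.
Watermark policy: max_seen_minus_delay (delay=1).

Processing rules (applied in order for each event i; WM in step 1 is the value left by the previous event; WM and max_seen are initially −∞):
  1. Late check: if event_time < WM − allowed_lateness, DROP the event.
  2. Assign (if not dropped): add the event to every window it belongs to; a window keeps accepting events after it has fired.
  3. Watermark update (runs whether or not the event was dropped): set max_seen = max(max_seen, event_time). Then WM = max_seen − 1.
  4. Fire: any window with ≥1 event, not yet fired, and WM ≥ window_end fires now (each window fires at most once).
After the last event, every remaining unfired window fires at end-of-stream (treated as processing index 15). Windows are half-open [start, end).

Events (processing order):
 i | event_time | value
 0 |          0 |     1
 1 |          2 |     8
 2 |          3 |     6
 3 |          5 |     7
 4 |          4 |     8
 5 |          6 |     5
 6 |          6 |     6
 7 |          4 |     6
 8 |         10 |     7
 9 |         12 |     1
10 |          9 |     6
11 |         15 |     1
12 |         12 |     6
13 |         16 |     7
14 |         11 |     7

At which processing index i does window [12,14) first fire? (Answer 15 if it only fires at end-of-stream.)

i=0 t=0 v=1: → [0,2); WM=-1
i=1 t=2 v=8: → [2,4),[1,3); WM=1
i=2 t=3 v=6: → [3,5),[2,4); WM=2; [0,2) fires=1
i=3 t=5 v=7: → [5,7),[4,6); WM=4; [1,3) fires=1 [2,4) fires=2
i=4 t=4 v=8: → [4,6),[3,5); WM=4
i=5 t=6 v=5: → [6,8),[5,7); WM=5; [3,5) fires=2
i=6 t=6 v=6: → [6,8),[5,7); WM=5
i=7 t=4 v=6: DROP (t<5-0); WM=5
i=8 t=10 v=7: → [10,12),[9,11); WM=9; [4,6) fires=2 [5,7) fires=3 [6,8) fires=2
i=9 t=12 v=1: → [12,14),[11,13); WM=11; [9,11) fires=1
i=10 t=9 v=6: DROP (t<11-0); WM=11
i=11 t=15 v=1: → [15,17),[14,16); WM=14; [10,12) fires=1 [11,13) fires=1 [12,14) fires=1
i=12 t=12 v=6: DROP (t<14-0); WM=14
i=13 t=16 v=7: → [16,18),[15,17); WM=15
i=14 t=11 v=7: DROP (t<15-0); WM=15

11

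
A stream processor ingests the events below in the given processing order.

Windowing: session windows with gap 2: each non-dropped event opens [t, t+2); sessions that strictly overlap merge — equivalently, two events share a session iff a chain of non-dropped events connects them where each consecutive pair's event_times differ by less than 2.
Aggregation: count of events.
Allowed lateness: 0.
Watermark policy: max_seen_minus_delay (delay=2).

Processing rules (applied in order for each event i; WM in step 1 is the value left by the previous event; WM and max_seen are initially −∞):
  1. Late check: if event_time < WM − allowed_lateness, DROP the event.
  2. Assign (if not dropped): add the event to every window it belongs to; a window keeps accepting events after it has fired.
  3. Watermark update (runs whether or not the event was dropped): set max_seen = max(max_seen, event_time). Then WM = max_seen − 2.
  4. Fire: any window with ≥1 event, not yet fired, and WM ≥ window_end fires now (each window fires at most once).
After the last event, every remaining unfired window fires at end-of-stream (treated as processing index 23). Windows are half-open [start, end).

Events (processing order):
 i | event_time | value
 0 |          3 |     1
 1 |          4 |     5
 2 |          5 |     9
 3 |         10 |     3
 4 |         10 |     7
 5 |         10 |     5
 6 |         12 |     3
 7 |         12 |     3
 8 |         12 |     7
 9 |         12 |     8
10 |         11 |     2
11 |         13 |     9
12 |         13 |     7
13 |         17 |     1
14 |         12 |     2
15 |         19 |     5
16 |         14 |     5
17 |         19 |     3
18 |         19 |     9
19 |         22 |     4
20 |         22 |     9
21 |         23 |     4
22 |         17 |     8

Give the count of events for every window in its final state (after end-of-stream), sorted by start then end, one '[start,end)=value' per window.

i=0 t=3 v=1: → [3,5); WM=1
i=1 t=4 v=5: → [3,6); WM=2
i=2 t=5 v=9: → [3,7); WM=3
i=3 t=10 v=3: → [10,12); WM=8
i=4 t=10 v=7: → [10,12); WM=8
i=5 t=10 v=5: → [10,12); WM=8
i=6 t=12 v=3: → [12,14); WM=10
i=7 t=12 v=3: → [12,14); WM=10
i=8 t=12 v=7: → [12,14); WM=10
i=9 t=12 v=8: → [12,14); WM=10
i=10 t=11 v=2: → [10,14); WM=10
i=11 t=13 v=9: → [10,15); WM=11
i=12 t=13 v=7: → [10,15); WM=11
i=13 t=17 v=1: → [17,19); WM=15
i=14 t=12 v=2: DROP (t<15-0); WM=15
i=15 t=19 v=5: → [19,21); WM=17
i=16 t=14 v=5: DROP (t<17-0); WM=17
i=17 t=19 v=3: → [19,21); WM=17
i=18 t=19 v=9: → [19,21); WM=17
i=19 t=22 v=4: → [22,24); WM=20
i=20 t=22 v=9: → [22,24); WM=20
i=21 t=23 v=4: → [22,25); WM=21
i=22 t=17 v=8: DROP (t<21-0); WM=21

[3,7)=3 [10,15)=10 [17,19)=1 [19,21)=3 [22,25)=3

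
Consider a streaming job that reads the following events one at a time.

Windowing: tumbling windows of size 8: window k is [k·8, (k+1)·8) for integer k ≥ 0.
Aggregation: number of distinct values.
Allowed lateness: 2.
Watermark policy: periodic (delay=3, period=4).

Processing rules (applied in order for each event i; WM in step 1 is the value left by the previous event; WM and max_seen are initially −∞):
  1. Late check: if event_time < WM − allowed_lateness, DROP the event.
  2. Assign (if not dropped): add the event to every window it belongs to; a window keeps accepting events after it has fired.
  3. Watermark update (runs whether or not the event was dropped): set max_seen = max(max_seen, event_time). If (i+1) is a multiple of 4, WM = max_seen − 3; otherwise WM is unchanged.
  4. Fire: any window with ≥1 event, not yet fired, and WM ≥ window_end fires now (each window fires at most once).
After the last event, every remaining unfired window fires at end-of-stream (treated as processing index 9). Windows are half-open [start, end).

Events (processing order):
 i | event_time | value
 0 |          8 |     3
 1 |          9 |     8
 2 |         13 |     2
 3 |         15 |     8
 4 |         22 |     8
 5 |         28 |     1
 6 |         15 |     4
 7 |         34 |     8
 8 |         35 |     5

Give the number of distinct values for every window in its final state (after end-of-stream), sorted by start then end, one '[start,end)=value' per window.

i=0 t=8 v=3: → [8,16); WM=−∞
i=1 t=9 v=8: → [8,16); WM=−∞
i=2 t=13 v=2: → [8,16); WM=−∞
i=3 t=15 v=8: → [8,16); WM=12
i=4 t=22 v=8: → [16,24); WM=12
i=5 t=28 v=1: → [24,32); WM=12
i=6 t=15 v=4: → [8,16); WM=12
i=7 t=34 v=8: → [32,40); WM=31; [8,16) fires=4 [16,24) fires=1
i=8 t=35 v=5: → [32,40); WM=31

[8,16)=4 [16,24)=1 [24,32)=1 [32,40)=2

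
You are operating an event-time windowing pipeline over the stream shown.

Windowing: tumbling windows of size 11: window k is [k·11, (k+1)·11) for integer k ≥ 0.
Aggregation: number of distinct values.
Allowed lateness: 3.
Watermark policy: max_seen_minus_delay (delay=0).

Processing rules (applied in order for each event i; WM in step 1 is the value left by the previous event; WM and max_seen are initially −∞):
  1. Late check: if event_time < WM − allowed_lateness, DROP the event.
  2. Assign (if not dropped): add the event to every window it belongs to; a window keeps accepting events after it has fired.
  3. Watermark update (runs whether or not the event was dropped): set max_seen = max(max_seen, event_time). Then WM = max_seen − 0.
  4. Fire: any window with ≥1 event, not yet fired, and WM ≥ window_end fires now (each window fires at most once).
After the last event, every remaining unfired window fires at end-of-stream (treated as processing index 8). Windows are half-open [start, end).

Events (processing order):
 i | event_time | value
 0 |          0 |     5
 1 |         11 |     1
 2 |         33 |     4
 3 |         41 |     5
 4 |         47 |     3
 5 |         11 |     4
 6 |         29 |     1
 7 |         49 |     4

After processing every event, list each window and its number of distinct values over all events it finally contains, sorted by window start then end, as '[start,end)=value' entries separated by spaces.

i=0 t=0 v=5: → [0,11); WM=0
i=1 t=11 v=1: → [11,22); WM=11; [0,11) fires=1
i=2 t=33 v=4: → [33,44); WM=33; [11,22) fires=1
i=3 t=41 v=5: → [33,44); WM=41
i=4 t=47 v=3: → [44,55); WM=47; [33,44) fires=2
i=5 t=11 v=4: DROP (t<47-3); WM=47
i=6 t=29 v=1: DROP (t<47-3); WM=47
i=7 t=49 v=4: → [44,55); WM=49

[0,11)=1 [11,22)=1 [33,44)=2 [44,55)=2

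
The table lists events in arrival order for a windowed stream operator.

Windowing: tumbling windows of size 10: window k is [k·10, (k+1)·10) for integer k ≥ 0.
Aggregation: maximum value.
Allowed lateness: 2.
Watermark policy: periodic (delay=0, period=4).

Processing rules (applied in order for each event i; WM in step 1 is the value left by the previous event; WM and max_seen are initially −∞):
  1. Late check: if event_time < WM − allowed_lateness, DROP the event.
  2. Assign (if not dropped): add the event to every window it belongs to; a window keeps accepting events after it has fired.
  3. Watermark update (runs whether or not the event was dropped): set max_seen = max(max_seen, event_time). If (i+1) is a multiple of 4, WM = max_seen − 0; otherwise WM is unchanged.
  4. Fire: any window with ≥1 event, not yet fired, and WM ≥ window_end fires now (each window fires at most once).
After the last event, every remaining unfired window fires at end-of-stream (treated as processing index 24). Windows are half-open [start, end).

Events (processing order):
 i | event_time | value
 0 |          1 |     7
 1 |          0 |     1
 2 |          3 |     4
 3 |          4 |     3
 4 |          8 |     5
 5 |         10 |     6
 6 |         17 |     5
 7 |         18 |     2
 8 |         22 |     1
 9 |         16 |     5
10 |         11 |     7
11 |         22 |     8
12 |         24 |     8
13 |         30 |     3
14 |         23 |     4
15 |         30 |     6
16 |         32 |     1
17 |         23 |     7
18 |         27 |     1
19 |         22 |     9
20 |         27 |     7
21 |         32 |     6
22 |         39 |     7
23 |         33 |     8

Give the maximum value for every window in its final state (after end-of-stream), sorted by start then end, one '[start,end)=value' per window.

[0,10)=7 [10,20)=6 [20,30)=8 [30,40)=8

i=0 t=1 v=7: → [0,10); WM=−∞
i=1 t=0 v=1: → [0,10); WM=−∞
i=2 t=3 v=4: → [0,10); WM=−∞
i=3 t=4 v=3: → [0,10); WM=4
i=4 t=8 v=5: → [0,10); WM=4
i=5 t=10 v=6: → [10,20); WM=4
i=6 t=17 v=5: → [10,20); WM=4
i=7 t=18 v=2: → [10,20); WM=18; [0,10) fires=7
i=8 t=22 v=1: → [20,30); WM=18
i=9 t=16 v=5: → [10,20); WM=18
i=10 t=11 v=7: DROP (t<18-2); WM=18
i=11 t=22 v=8: → [20,30); WM=22; [10,20) fires=6
i=12 t=24 v=8: → [20,30); WM=22
i=13 t=30 v=3: → [30,40); WM=22
i=14 t=23 v=4: → [20,30); WM=22
i=15 t=30 v=6: → [30,40); WM=30; [20,30) fires=8
i=16 t=32 v=1: → [30,40); WM=30
i=17 t=23 v=7: DROP (t<30-2); WM=30
i=18 t=27 v=1: DROP (t<30-2); WM=30
i=19 t=22 v=9: DROP (t<30-2); WM=32
i=20 t=27 v=7: DROP (t<32-2); WM=32
i=21 t=32 v=6: → [30,40); WM=32
i=22 t=39 v=7: → [30,40); WM=32
i=23 t=33 v=8: → [30,40); WM=39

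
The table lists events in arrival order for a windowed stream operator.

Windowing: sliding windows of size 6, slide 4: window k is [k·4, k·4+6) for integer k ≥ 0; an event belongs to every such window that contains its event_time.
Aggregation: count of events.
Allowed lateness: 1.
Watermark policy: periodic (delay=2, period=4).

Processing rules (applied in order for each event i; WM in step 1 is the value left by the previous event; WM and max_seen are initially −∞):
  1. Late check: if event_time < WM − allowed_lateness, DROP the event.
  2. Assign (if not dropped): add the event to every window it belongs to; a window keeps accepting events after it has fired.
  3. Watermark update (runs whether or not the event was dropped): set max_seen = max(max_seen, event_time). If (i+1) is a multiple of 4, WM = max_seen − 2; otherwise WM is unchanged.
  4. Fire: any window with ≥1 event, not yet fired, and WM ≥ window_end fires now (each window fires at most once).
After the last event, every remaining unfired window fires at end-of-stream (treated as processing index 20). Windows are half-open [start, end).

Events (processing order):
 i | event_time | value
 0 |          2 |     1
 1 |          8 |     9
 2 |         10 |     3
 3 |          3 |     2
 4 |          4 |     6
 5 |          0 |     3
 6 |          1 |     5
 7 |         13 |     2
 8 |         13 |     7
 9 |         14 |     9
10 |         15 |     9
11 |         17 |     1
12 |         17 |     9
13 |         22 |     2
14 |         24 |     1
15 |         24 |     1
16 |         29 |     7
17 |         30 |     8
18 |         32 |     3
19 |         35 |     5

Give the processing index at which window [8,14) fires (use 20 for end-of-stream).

i=0 t=2 v=1: → [0,6); WM=−∞
i=1 t=8 v=9: → [8,14),[4,10); WM=−∞
i=2 t=10 v=3: → [8,14); WM=−∞
i=3 t=3 v=2: → [0,6); WM=8; [0,6) fires=2
i=4 t=4 v=6: DROP (t<8-1); WM=8
i=5 t=0 v=3: DROP (t<8-1); WM=8
i=6 t=1 v=5: DROP (t<8-1); WM=8
i=7 t=13 v=2: → [12,18),[8,14); WM=11; [4,10) fires=1
i=8 t=13 v=7: → [12,18),[8,14); WM=11
i=9 t=14 v=9: → [12,18); WM=11
i=10 t=15 v=9: → [12,18); WM=11
i=11 t=17 v=1: → [16,22),[12,18); WM=15; [8,14) fires=4
i=12 t=17 v=9: → [16,22),[12,18); WM=15
i=13 t=22 v=2: → [20,26); WM=15
i=14 t=24 v=1: → [24,30),[20,26); WM=15
i=15 t=24 v=1: → [24,30),[20,26); WM=22; [12,18) fires=6 [16,22) fires=2
i=16 t=29 v=7: → [28,34),[24,30); WM=22
i=17 t=30 v=8: → [28,34); WM=22
i=18 t=32 v=3: → [32,38),[28,34); WM=22
i=19 t=35 v=5: → [32,38); WM=33; [20,26) fires=3 [24,30) fires=3

11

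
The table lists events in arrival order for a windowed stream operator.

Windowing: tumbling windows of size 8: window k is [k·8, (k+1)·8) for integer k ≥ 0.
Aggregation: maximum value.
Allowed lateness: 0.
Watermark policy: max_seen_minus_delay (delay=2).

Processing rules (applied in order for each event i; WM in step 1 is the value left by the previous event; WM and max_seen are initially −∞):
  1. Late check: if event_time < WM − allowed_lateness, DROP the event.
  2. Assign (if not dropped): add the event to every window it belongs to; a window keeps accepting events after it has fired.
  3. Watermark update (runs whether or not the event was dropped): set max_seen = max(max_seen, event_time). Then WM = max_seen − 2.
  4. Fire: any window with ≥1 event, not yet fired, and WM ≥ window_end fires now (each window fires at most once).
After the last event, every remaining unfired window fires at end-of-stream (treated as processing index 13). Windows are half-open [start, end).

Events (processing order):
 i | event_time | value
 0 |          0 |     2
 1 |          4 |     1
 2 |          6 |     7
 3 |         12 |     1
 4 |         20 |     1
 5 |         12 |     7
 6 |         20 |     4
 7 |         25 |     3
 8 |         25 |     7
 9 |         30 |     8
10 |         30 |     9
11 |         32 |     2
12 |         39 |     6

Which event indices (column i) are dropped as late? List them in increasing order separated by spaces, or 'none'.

5

i=0 t=0 v=2: → [0,8); WM=-2
i=1 t=4 v=1: → [0,8); WM=2
i=2 t=6 v=7: → [0,8); WM=4
i=3 t=12 v=1: → [8,16); WM=10; [0,8) fires=7
i=4 t=20 v=1: → [16,24); WM=18; [8,16) fires=1
i=5 t=12 v=7: DROP (t<18-0); WM=18
i=6 t=20 v=4: → [16,24); WM=18
i=7 t=25 v=3: → [24,32); WM=23
i=8 t=25 v=7: → [24,32); WM=23
i=9 t=30 v=8: → [24,32); WM=28; [16,24) fires=4
i=10 t=30 v=9: → [24,32); WM=28
i=11 t=32 v=2: → [32,40); WM=30
i=12 t=39 v=6: → [32,40); WM=37; [24,32) fires=9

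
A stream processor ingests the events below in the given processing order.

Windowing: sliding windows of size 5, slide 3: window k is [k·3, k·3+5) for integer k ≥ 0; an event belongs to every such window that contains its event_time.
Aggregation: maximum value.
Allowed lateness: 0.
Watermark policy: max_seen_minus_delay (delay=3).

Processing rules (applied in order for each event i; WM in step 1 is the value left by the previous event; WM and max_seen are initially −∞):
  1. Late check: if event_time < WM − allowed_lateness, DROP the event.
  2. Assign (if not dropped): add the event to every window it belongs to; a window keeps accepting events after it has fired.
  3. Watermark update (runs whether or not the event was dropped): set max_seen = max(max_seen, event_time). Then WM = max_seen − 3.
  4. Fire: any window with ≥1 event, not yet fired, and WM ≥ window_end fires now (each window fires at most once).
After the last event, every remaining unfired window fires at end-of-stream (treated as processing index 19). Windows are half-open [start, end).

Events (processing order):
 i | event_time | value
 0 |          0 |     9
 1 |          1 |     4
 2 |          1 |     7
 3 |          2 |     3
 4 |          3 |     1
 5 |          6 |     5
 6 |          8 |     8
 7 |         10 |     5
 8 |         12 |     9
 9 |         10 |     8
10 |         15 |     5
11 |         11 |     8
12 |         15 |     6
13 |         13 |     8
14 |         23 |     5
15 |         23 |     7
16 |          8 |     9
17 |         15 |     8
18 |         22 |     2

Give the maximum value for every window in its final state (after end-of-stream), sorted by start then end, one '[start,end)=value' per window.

i=0 t=0 v=9: → [0,5); WM=-3
i=1 t=1 v=4: → [0,5); WM=-2
i=2 t=1 v=7: → [0,5); WM=-2
i=3 t=2 v=3: → [0,5); WM=-1
i=4 t=3 v=1: → [3,8),[0,5); WM=0
i=5 t=6 v=5: → [6,11),[3,8); WM=3
i=6 t=8 v=8: → [6,11); WM=5; [0,5) fires=9
i=7 t=10 v=5: → [9,14),[6,11); WM=7
i=8 t=12 v=9: → [12,17),[9,14); WM=9; [3,8) fires=5
i=9 t=10 v=8: → [9,14),[6,11); WM=9
i=10 t=15 v=5: → [15,20),[12,17); WM=12; [6,11) fires=8
i=11 t=11 v=8: DROP (t<12-0); WM=12
i=12 t=15 v=6: → [15,20),[12,17); WM=12
i=13 t=13 v=8: → [12,17),[9,14); WM=12
i=14 t=23 v=5: → [21,26); WM=20; [9,14) fires=9 [12,17) fires=9 [15,20) fires=6
i=15 t=23 v=7: → [21,26); WM=20
i=16 t=8 v=9: DROP (t<20-0); WM=20
i=17 t=15 v=8: DROP (t<20-0); WM=20
i=18 t=22 v=2: → [21,26),[18,23); WM=20

[0,5)=9 [3,8)=5 [6,11)=8 [9,14)=9 [12,17)=9 [15,20)=6 [18,23)=2 [21,26)=7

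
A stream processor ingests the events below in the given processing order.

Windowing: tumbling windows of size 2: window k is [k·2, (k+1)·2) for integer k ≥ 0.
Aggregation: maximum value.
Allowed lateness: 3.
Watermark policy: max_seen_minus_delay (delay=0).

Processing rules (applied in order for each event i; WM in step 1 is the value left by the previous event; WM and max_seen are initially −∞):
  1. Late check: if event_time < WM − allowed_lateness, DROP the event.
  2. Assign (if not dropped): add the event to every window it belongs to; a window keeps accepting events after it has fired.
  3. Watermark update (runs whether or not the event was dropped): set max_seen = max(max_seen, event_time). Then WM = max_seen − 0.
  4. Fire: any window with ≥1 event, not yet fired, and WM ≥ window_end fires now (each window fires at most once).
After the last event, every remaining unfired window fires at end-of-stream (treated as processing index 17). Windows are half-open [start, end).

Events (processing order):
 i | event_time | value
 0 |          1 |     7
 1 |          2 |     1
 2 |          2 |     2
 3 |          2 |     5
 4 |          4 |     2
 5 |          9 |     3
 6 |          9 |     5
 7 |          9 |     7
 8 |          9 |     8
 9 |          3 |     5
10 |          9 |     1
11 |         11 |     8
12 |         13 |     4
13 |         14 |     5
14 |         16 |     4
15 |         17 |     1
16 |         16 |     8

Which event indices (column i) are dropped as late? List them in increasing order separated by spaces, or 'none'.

9

i=0 t=1 v=7: → [0,2); WM=1
i=1 t=2 v=1: → [2,4); WM=2; [0,2) fires=7
i=2 t=2 v=2: → [2,4); WM=2
i=3 t=2 v=5: → [2,4); WM=2
i=4 t=4 v=2: → [4,6); WM=4; [2,4) fires=5
i=5 t=9 v=3: → [8,10); WM=9; [4,6) fires=2
i=6 t=9 v=5: → [8,10); WM=9
i=7 t=9 v=7: → [8,10); WM=9
i=8 t=9 v=8: → [8,10); WM=9
i=9 t=3 v=5: DROP (t<9-3); WM=9
i=10 t=9 v=1: → [8,10); WM=9
i=11 t=11 v=8: → [10,12); WM=11; [8,10) fires=8
i=12 t=13 v=4: → [12,14); WM=13; [10,12) fires=8
i=13 t=14 v=5: → [14,16); WM=14; [12,14) fires=4
i=14 t=16 v=4: → [16,18); WM=16; [14,16) fires=5
i=15 t=17 v=1: → [16,18); WM=17
i=16 t=16 v=8: → [16,18); WM=17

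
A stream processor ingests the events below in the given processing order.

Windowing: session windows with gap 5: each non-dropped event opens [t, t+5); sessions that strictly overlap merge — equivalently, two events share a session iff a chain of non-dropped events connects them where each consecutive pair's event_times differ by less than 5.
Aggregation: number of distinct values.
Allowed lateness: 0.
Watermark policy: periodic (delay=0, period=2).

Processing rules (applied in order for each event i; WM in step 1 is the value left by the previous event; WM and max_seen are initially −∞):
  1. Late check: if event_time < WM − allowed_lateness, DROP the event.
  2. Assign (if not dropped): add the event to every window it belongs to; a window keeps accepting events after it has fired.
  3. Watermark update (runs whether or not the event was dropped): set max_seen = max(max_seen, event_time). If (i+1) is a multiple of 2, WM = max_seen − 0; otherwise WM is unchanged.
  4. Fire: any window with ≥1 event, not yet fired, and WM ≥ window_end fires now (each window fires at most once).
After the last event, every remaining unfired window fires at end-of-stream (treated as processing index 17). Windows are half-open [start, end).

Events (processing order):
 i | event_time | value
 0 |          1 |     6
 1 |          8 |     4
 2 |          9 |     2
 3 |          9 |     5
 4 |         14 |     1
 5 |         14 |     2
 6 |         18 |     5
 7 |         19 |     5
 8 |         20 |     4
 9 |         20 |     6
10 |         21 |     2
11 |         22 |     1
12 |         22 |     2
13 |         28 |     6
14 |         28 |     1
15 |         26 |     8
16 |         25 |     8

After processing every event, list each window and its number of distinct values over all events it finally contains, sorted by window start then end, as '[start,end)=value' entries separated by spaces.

i=0 t=1 v=6: → [1,6); WM=−∞
i=1 t=8 v=4: → [8,13); WM=8
i=2 t=9 v=2: → [8,14); WM=8
i=3 t=9 v=5: → [8,14); WM=9
i=4 t=14 v=1: → [14,19); WM=9
i=5 t=14 v=2: → [14,19); WM=14
i=6 t=18 v=5: → [14,23); WM=14
i=7 t=19 v=5: → [14,24); WM=19
i=8 t=20 v=4: → [14,25); WM=19
i=9 t=20 v=6: → [14,25); WM=20
i=10 t=21 v=2: → [14,26); WM=20
i=11 t=22 v=1: → [14,27); WM=22
i=12 t=22 v=2: → [14,27); WM=22
i=13 t=28 v=6: → [28,33); WM=28
i=14 t=28 v=1: → [28,33); WM=28
i=15 t=26 v=8: DROP (t<28-0); WM=28
i=16 t=25 v=8: DROP (t<28-0); WM=28

[1,6)=1 [8,14)=3 [14,27)=5 [28,33)=2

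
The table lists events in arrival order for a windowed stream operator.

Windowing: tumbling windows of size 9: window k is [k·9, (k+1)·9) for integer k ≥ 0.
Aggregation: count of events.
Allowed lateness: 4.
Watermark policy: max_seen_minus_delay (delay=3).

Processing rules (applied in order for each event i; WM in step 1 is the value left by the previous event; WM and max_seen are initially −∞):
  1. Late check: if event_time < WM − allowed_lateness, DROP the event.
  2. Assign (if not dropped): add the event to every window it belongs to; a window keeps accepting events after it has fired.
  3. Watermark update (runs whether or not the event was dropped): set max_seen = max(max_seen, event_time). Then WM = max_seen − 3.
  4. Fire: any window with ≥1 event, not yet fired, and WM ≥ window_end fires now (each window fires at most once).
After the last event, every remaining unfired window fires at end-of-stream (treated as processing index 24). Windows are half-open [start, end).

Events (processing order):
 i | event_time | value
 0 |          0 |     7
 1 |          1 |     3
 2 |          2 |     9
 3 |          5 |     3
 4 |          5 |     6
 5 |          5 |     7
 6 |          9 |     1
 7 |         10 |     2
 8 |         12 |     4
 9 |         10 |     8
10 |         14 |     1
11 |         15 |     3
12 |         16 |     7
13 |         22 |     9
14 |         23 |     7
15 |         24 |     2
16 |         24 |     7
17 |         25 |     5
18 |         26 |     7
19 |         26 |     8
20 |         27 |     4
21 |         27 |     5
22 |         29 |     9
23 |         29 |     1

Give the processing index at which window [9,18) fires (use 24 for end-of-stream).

i=0 t=0 v=7: → [0,9); WM=-3
i=1 t=1 v=3: → [0,9); WM=-2
i=2 t=2 v=9: → [0,9); WM=-1
i=3 t=5 v=3: → [0,9); WM=2
i=4 t=5 v=6: → [0,9); WM=2
i=5 t=5 v=7: → [0,9); WM=2
i=6 t=9 v=1: → [9,18); WM=6
i=7 t=10 v=2: → [9,18); WM=7
i=8 t=12 v=4: → [9,18); WM=9; [0,9) fires=6
i=9 t=10 v=8: → [9,18); WM=9
i=10 t=14 v=1: → [9,18); WM=11
i=11 t=15 v=3: → [9,18); WM=12
i=12 t=16 v=7: → [9,18); WM=13
i=13 t=22 v=9: → [18,27); WM=19; [9,18) fires=7
i=14 t=23 v=7: → [18,27); WM=20
i=15 t=24 v=2: → [18,27); WM=21
i=16 t=24 v=7: → [18,27); WM=21
i=17 t=25 v=5: → [18,27); WM=22
i=18 t=26 v=7: → [18,27); WM=23
i=19 t=26 v=8: → [18,27); WM=23
i=20 t=27 v=4: → [27,36); WM=24
i=21 t=27 v=5: → [27,36); WM=24
i=22 t=29 v=9: → [27,36); WM=26
i=23 t=29 v=1: → [27,36); WM=26

13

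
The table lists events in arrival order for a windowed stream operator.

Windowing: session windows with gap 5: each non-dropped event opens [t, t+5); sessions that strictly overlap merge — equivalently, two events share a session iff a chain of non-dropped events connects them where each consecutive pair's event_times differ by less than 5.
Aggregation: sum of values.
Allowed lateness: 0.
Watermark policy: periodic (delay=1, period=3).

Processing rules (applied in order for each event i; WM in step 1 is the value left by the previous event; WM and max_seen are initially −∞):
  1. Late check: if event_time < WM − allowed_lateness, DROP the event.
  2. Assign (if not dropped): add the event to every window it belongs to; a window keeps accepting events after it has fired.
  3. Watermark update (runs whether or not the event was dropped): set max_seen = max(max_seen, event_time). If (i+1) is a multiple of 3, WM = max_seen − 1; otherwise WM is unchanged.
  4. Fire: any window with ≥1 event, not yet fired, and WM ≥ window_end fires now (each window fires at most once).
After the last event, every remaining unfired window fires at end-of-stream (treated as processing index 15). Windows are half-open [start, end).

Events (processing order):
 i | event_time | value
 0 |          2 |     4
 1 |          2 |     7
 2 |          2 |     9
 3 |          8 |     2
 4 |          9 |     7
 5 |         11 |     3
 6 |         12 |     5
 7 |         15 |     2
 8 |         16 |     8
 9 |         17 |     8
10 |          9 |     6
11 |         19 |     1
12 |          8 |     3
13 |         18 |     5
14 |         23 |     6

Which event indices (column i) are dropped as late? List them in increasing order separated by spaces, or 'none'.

i=0 t=2 v=4: → [2,7); WM=−∞
i=1 t=2 v=7: → [2,7); WM=−∞
i=2 t=2 v=9: → [2,7); WM=1
i=3 t=8 v=2: → [8,13); WM=1
i=4 t=9 v=7: → [8,14); WM=1
i=5 t=11 v=3: → [8,16); WM=10
i=6 t=12 v=5: → [8,17); WM=10
i=7 t=15 v=2: → [8,20); WM=10
i=8 t=16 v=8: → [8,21); WM=15
i=9 t=17 v=8: → [8,22); WM=15
i=10 t=9 v=6: DROP (t<15-0); WM=15
i=11 t=19 v=1: → [8,24); WM=18
i=12 t=8 v=3: DROP (t<18-0); WM=18
i=13 t=18 v=5: → [8,24); WM=18
i=14 t=23 v=6: → [8,28); WM=22

10 12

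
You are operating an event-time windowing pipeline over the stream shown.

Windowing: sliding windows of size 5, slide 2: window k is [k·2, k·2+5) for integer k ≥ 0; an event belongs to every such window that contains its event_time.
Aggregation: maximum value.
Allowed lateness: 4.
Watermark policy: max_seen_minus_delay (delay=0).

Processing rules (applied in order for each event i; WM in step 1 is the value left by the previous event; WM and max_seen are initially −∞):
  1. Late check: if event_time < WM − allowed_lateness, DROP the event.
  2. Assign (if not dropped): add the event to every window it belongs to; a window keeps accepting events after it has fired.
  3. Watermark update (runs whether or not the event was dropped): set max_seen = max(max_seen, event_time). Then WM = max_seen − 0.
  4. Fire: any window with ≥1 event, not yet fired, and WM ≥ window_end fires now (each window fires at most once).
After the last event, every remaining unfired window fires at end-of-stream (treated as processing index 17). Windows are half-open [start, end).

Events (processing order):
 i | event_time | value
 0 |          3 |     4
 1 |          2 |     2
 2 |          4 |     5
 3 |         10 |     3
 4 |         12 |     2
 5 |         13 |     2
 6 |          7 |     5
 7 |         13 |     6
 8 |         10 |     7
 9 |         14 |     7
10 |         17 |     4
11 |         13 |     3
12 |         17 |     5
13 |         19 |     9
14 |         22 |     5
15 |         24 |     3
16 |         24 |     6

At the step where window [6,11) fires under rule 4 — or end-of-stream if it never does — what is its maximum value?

3

i=0 t=3 v=4: → [2,7),[0,5); WM=3
i=1 t=2 v=2: → [2,7),[0,5); WM=3
i=2 t=4 v=5: → [4,9),[2,7),[0,5); WM=4
i=3 t=10 v=3: → [10,15),[8,13),[6,11); WM=10; [0,5) fires=5 [2,7) fires=5 [4,9) fires=5
i=4 t=12 v=2: → [12,17),[10,15),[8,13); WM=12; [6,11) fires=3
i=5 t=13 v=2: → [12,17),[10,15); WM=13; [8,13) fires=3
i=6 t=7 v=5: DROP (t<13-4); WM=13
i=7 t=13 v=6: → [12,17),[10,15); WM=13
i=8 t=10 v=7: → [10,15),[8,13),[6,11); WM=13
i=9 t=14 v=7: → [14,19),[12,17),[10,15); WM=14
i=10 t=17 v=4: → [16,21),[14,19); WM=17; [10,15) fires=7 [12,17) fires=7
i=11 t=13 v=3: → [12,17),[10,15); WM=17
i=12 t=17 v=5: → [16,21),[14,19); WM=17
i=13 t=19 v=9: → [18,23),[16,21); WM=19; [14,19) fires=7
i=14 t=22 v=5: → [22,27),[20,25),[18,23); WM=22; [16,21) fires=9
i=15 t=24 v=3: → [24,29),[22,27),[20,25); WM=24; [18,23) fires=9
i=16 t=24 v=6: → [24,29),[22,27),[20,25); WM=24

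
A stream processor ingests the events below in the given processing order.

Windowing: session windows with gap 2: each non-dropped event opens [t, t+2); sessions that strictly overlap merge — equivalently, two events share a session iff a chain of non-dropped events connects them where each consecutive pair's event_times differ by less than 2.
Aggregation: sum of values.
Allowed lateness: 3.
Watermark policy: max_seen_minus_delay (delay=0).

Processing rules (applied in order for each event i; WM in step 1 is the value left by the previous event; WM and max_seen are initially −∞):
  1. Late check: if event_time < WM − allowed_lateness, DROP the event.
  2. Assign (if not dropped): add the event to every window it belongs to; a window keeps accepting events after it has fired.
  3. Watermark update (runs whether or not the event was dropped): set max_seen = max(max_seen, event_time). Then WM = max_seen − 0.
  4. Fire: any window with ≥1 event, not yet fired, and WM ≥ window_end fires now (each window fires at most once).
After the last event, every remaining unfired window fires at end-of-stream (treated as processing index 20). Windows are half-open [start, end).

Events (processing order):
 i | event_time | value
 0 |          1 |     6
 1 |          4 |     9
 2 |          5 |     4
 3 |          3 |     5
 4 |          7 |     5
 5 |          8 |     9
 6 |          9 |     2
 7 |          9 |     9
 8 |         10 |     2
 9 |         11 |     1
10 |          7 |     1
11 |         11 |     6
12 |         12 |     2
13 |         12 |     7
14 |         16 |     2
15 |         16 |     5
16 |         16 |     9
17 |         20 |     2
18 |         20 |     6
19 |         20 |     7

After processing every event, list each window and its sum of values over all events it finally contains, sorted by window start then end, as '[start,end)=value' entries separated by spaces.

[1,3)=6 [3,7)=18 [7,14)=43 [16,18)=16 [20,22)=15

i=0 t=1 v=6: → [1,3); WM=1
i=1 t=4 v=9: → [4,6); WM=4
i=2 t=5 v=4: → [4,7); WM=5
i=3 t=3 v=5: → [3,7); WM=5
i=4 t=7 v=5: → [7,9); WM=7
i=5 t=8 v=9: → [7,10); WM=8
i=6 t=9 v=2: → [7,11); WM=9
i=7 t=9 v=9: → [7,11); WM=9
i=8 t=10 v=2: → [7,12); WM=10
i=9 t=11 v=1: → [7,13); WM=11
i=10 t=7 v=1: DROP (t<11-3); WM=11
i=11 t=11 v=6: → [7,13); WM=11
i=12 t=12 v=2: → [7,14); WM=12
i=13 t=12 v=7: → [7,14); WM=12
i=14 t=16 v=2: → [16,18); WM=16
i=15 t=16 v=5: → [16,18); WM=16
i=16 t=16 v=9: → [16,18); WM=16
i=17 t=20 v=2: → [20,22); WM=20
i=18 t=20 v=6: → [20,22); WM=20
i=19 t=20 v=7: → [20,22); WM=20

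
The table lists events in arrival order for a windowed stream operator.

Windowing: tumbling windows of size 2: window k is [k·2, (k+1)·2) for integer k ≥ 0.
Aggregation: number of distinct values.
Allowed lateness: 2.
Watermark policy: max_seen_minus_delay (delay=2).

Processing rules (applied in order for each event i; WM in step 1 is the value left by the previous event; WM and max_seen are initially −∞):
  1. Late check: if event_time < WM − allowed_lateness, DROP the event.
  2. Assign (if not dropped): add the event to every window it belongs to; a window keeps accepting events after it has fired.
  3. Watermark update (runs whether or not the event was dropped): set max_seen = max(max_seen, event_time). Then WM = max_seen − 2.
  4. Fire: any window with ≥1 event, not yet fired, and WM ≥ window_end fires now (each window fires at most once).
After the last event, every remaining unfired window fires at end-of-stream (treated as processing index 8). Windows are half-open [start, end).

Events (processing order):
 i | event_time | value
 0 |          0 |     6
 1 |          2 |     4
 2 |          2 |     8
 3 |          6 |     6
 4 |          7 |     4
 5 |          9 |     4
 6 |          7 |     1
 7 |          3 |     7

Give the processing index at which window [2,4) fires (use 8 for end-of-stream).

i=0 t=0 v=6: → [0,2); WM=-2
i=1 t=2 v=4: → [2,4); WM=0
i=2 t=2 v=8: → [2,4); WM=0
i=3 t=6 v=6: → [6,8); WM=4; [0,2) fires=1 [2,4) fires=2
i=4 t=7 v=4: → [6,8); WM=5
i=5 t=9 v=4: → [8,10); WM=7
i=6 t=7 v=1: → [6,8); WM=7
i=7 t=3 v=7: DROP (t<7-2); WM=7

3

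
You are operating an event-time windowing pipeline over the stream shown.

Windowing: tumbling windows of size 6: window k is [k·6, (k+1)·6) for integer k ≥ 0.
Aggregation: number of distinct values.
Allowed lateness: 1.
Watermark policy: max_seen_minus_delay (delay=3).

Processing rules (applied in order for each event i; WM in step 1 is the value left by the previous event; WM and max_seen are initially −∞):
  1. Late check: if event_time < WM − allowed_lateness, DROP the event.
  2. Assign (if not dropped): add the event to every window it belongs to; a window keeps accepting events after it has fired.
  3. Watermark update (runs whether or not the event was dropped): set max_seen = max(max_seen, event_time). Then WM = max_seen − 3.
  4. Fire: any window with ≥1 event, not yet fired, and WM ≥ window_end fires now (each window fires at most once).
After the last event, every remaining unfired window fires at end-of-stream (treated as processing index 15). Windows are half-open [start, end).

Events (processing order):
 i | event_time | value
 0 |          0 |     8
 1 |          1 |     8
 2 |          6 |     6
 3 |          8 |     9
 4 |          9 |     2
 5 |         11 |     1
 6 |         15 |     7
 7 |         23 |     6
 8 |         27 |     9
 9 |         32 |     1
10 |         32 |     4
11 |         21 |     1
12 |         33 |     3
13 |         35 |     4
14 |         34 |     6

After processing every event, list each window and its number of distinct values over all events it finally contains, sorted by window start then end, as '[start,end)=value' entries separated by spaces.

i=0 t=0 v=8: → [0,6); WM=-3
i=1 t=1 v=8: → [0,6); WM=-2
i=2 t=6 v=6: → [6,12); WM=3
i=3 t=8 v=9: → [6,12); WM=5
i=4 t=9 v=2: → [6,12); WM=6; [0,6) fires=1
i=5 t=11 v=1: → [6,12); WM=8
i=6 t=15 v=7: → [12,18); WM=12; [6,12) fires=4
i=7 t=23 v=6: → [18,24); WM=20; [12,18) fires=1
i=8 t=27 v=9: → [24,30); WM=24; [18,24) fires=1
i=9 t=32 v=1: → [30,36); WM=29
i=10 t=32 v=4: → [30,36); WM=29
i=11 t=21 v=1: DROP (t<29-1); WM=29
i=12 t=33 v=3: → [30,36); WM=30; [24,30) fires=1
i=13 t=35 v=4: → [30,36); WM=32
i=14 t=34 v=6: → [30,36); WM=32

[0,6)=1 [6,12)=4 [12,18)=1 [18,24)=1 [24,30)=1 [30,36)=4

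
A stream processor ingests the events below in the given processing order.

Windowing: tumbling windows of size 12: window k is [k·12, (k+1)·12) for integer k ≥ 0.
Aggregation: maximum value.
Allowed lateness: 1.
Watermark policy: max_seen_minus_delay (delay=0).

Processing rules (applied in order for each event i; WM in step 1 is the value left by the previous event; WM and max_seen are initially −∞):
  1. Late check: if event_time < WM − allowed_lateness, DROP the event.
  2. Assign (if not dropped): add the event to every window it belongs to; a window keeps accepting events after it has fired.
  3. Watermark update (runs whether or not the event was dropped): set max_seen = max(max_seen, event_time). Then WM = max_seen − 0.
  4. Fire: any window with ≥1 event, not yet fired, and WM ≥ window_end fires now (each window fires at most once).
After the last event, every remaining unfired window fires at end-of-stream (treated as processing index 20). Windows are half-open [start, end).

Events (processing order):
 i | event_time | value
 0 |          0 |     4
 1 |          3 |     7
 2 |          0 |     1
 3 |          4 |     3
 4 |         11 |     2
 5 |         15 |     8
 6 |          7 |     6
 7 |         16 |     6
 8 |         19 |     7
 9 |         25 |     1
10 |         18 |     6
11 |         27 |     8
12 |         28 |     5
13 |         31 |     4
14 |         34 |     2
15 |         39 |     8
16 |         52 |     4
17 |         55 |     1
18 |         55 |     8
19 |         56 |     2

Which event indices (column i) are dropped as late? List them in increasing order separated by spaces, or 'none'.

i=0 t=0 v=4: → [0,12); WM=0
i=1 t=3 v=7: → [0,12); WM=3
i=2 t=0 v=1: DROP (t<3-1); WM=3
i=3 t=4 v=3: → [0,12); WM=4
i=4 t=11 v=2: → [0,12); WM=11
i=5 t=15 v=8: → [12,24); WM=15; [0,12) fires=7
i=6 t=7 v=6: DROP (t<15-1); WM=15
i=7 t=16 v=6: → [12,24); WM=16
i=8 t=19 v=7: → [12,24); WM=19
i=9 t=25 v=1: → [24,36); WM=25; [12,24) fires=8
i=10 t=18 v=6: DROP (t<25-1); WM=25
i=11 t=27 v=8: → [24,36); WM=27
i=12 t=28 v=5: → [24,36); WM=28
i=13 t=31 v=4: → [24,36); WM=31
i=14 t=34 v=2: → [24,36); WM=34
i=15 t=39 v=8: → [36,48); WM=39; [24,36) fires=8
i=16 t=52 v=4: → [48,60); WM=52; [36,48) fires=8
i=17 t=55 v=1: → [48,60); WM=55
i=18 t=55 v=8: → [48,60); WM=55
i=19 t=56 v=2: → [48,60); WM=56

2 6 10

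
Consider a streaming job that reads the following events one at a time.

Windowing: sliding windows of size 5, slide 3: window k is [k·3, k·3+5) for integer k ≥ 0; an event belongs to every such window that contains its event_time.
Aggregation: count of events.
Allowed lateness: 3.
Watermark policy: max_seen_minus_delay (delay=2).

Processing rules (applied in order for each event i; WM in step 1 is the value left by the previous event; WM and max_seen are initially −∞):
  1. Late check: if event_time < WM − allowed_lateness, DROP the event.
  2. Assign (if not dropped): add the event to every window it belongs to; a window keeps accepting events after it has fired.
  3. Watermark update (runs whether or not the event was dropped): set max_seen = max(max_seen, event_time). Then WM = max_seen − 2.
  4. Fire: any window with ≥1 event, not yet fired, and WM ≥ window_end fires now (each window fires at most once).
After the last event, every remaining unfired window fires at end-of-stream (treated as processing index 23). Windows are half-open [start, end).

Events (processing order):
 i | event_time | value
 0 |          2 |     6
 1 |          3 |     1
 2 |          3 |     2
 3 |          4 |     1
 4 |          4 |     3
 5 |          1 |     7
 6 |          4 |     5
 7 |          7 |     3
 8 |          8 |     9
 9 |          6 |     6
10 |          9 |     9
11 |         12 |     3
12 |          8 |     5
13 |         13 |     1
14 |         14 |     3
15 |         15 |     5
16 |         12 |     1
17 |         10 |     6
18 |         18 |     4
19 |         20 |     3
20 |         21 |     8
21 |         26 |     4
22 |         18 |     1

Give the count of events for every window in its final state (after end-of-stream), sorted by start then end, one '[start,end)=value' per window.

i=0 t=2 v=6: → [0,5); WM=0
i=1 t=3 v=1: → [3,8),[0,5); WM=1
i=2 t=3 v=2: → [3,8),[0,5); WM=1
i=3 t=4 v=1: → [3,8),[0,5); WM=2
i=4 t=4 v=3: → [3,8),[0,5); WM=2
i=5 t=1 v=7: → [0,5); WM=2
i=6 t=4 v=5: → [3,8),[0,5); WM=2
i=7 t=7 v=3: → [6,11),[3,8); WM=5; [0,5) fires=7
i=8 t=8 v=9: → [6,11); WM=6
i=9 t=6 v=6: → [6,11),[3,8); WM=6
i=10 t=9 v=9: → [9,14),[6,11); WM=7
i=11 t=12 v=3: → [12,17),[9,14); WM=10; [3,8) fires=7
i=12 t=8 v=5: → [6,11); WM=10
i=13 t=13 v=1: → [12,17),[9,14); WM=11; [6,11) fires=5
i=14 t=14 v=3: → [12,17); WM=12
i=15 t=15 v=5: → [15,20),[12,17); WM=13
i=16 t=12 v=1: → [12,17),[9,14); WM=13
i=17 t=10 v=6: → [9,14),[6,11); WM=13
i=18 t=18 v=4: → [18,23),[15,20); WM=16; [9,14) fires=5
i=19 t=20 v=3: → [18,23); WM=18; [12,17) fires=5
i=20 t=21 v=8: → [21,26),[18,23); WM=19
i=21 t=26 v=4: → [24,29); WM=24; [15,20) fires=2 [18,23) fires=3
i=22 t=18 v=1: DROP (t<24-3); WM=24

[0,5)=7 [3,8)=7 [6,11)=6 [9,14)=5 [12,17)=5 [15,20)=2 [18,23)=3 [21,26)=1 [24,29)=1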